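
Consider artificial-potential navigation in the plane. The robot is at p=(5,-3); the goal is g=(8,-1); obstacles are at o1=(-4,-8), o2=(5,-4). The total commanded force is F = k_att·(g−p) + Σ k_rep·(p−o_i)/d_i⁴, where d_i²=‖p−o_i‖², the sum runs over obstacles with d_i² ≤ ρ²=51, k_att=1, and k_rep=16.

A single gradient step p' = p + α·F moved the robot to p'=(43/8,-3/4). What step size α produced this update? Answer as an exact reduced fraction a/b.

F_att = 1·(g−p) = 1·(3,2) = (3.0000,2.0000)
o1: d²=106 > ρ²=51 → inactive
o2: d²=1 ≤ ρ²=51; F_rep = 16·(0,1)/1² = (0.0000,16.0000)
F = F_att + ΣF_rep = (3.0000,18.0000)
Δp = p'−p = (0.3750,2.2500); α = Δx/Fx = (3/8) / (3) = 1/8
check: Δy/Fy = (9/4) / (18) = 1/8 ✓

α = 1/8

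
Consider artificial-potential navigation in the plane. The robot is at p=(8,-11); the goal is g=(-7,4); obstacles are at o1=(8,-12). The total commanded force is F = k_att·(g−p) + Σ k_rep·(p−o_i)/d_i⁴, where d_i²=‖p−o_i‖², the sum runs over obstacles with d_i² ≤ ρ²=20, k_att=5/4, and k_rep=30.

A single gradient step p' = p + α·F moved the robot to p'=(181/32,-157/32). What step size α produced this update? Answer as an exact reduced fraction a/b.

F_att = 5/4·(g−p) = 5/4·(-15,15) = (-18.7500,18.7500)
o1: d²=1 ≤ ρ²=20; F_rep = 30·(0,1)/1² = (0.0000,30.0000)
F = F_att + ΣF_rep = (-18.7500,48.7500)
Δp = p'−p = (-2.3438,6.0938); α = Δx/Fx = (-75/32) / (-75/4) = 1/8
check: Δy/Fy = (195/32) / (195/4) = 1/8 ✓

α = 1/8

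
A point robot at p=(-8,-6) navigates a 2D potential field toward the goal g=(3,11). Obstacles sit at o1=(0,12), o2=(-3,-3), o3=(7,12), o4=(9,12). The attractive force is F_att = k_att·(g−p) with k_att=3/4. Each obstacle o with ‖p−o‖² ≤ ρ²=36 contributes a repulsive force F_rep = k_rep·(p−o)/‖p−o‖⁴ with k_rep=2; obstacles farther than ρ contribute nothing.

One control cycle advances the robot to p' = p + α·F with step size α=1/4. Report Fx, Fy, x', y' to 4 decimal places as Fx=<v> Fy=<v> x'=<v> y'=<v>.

F_att = 3/4·(g−p) = 3/4·(11,17) = (8.2500,12.7500)
o1: d²=388 > ρ²=36 → inactive
o2: d²=34 ≤ ρ²=36; F_rep = 2·(-5,-3)/34² = (-0.0087,-0.0052)
o3: d²=549 > ρ²=36 → inactive
o4: d²=613 > ρ²=36 → inactive
F = F_att + ΣF_rep = (8.2413,12.7448)
p' = p + 1/4·F = (-5.9397,-2.8138)

Fx=8.2413 Fy=12.7448 x'=-5.9397 y'=-2.8138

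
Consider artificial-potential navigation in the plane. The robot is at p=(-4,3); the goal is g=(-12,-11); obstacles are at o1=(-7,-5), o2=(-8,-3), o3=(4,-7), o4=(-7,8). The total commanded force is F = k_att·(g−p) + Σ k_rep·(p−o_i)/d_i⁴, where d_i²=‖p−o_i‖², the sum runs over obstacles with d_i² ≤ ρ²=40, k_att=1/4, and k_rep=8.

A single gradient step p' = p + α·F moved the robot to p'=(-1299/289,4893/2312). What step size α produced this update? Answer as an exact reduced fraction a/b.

α = 1/4

F_att = 1/4·(g−p) = 1/4·(-8,-14) = (-2.0000,-3.5000)
o1: d²=73 > ρ²=40 → inactive
o2: d²=52 > ρ²=40 → inactive
o3: d²=164 > ρ²=40 → inactive
o4: d²=34 ≤ ρ²=40; F_rep = 8·(3,-5)/34² = (0.0208,-0.0346)
F = F_att + ΣF_rep = (-1.9792,-3.5346)
Δp = p'−p = (-0.4948,-0.8837); α = Δx/Fx = (-143/289) / (-572/289) = 1/4
check: Δy/Fy = (-2043/2312) / (-2043/578) = 1/4 ✓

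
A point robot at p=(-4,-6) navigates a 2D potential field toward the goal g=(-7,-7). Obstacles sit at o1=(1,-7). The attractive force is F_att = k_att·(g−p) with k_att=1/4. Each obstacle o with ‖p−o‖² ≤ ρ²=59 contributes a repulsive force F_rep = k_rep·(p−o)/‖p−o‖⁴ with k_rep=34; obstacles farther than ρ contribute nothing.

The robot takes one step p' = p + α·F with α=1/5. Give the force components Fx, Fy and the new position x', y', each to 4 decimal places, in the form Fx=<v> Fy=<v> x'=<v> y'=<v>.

F_att = 1/4·(g−p) = 1/4·(-3,-1) = (-0.7500,-0.2500)
o1: d²=26 ≤ ρ²=59; F_rep = 34·(-5,1)/26² = (-0.2515,0.0503)
F = F_att + ΣF_rep = (-1.0015,-0.1997)
p' = p + 1/5·F = (-4.2003,-6.0399)

Fx=-1.0015 Fy=-0.1997 x'=-4.2003 y'=-6.0399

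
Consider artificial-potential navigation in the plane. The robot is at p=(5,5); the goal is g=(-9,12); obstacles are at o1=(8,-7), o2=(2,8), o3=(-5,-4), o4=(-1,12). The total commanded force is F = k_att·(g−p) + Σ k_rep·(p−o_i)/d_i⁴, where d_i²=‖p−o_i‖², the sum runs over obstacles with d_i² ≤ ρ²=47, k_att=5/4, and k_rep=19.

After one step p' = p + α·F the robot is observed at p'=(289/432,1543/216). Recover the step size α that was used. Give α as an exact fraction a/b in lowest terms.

α = 1/4

F_att = 5/4·(g−p) = 5/4·(-14,7) = (-17.5000,8.7500)
o1: d²=153 > ρ²=47 → inactive
o2: d²=18 ≤ ρ²=47; F_rep = 19·(3,-3)/18² = (0.1759,-0.1759)
o3: d²=181 > ρ²=47 → inactive
o4: d²=85 > ρ²=47 → inactive
F = F_att + ΣF_rep = (-17.3241,8.5741)
Δp = p'−p = (-4.3310,2.1435); α = Δx/Fx = (-1871/432) / (-1871/108) = 1/4
check: Δy/Fy = (463/216) / (463/54) = 1/4 ✓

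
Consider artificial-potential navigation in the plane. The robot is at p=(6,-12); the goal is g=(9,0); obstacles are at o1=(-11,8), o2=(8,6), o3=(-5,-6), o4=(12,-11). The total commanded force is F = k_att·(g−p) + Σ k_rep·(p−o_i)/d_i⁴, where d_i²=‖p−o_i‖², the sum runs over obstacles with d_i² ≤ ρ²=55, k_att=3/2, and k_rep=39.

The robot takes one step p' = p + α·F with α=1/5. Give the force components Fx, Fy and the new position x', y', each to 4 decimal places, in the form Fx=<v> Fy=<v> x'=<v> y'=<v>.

Fx=4.3291 Fy=17.9715 x'=6.8658 y'=-8.4057

F_att = 3/2·(g−p) = 3/2·(3,12) = (4.5000,18.0000)
o1: d²=689 > ρ²=55 → inactive
o2: d²=328 > ρ²=55 → inactive
o3: d²=157 > ρ²=55 → inactive
o4: d²=37 ≤ ρ²=55; F_rep = 39·(-6,-1)/37² = (-0.1709,-0.0285)
F = F_att + ΣF_rep = (4.3291,17.9715)
p' = p + 1/5·F = (6.8658,-8.4057)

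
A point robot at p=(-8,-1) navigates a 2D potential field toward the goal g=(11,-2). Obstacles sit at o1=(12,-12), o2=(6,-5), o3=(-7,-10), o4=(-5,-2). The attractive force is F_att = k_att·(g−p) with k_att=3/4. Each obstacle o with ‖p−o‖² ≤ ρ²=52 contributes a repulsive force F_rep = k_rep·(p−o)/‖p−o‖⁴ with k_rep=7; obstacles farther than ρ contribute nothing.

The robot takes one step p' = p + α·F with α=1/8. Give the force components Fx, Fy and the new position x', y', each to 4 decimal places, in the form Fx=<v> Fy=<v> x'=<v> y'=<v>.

F_att = 3/4·(g−p) = 3/4·(19,-1) = (14.2500,-0.7500)
o1: d²=521 > ρ²=52 → inactive
o2: d²=212 > ρ²=52 → inactive
o3: d²=82 > ρ²=52 → inactive
o4: d²=10 ≤ ρ²=52; F_rep = 7·(-3,1)/10² = (-0.2100,0.0700)
F = F_att + ΣF_rep = (14.0400,-0.6800)
p' = p + 1/8·F = (-6.2450,-1.0850)

Fx=14.0400 Fy=-0.6800 x'=-6.2450 y'=-1.0850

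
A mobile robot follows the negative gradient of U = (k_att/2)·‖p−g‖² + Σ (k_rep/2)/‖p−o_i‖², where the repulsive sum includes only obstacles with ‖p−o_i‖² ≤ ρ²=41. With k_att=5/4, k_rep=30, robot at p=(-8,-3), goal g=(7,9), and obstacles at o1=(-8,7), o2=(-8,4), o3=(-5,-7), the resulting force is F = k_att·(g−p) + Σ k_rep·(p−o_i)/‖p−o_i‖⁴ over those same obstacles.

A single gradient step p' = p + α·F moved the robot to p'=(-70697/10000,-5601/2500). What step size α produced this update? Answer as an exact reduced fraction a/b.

α = 1/20

F_att = 5/4·(g−p) = 5/4·(15,12) = (18.7500,15.0000)
o1: d²=100 > ρ²=41 → inactive
o2: d²=49 > ρ²=41 → inactive
o3: d²=25 ≤ ρ²=41; F_rep = 30·(-3,4)/25² = (-0.1440,0.1920)
F = F_att + ΣF_rep = (18.6060,15.1920)
Δp = p'−p = (0.9303,0.7596); α = Δx/Fx = (9303/10000) / (9303/500) = 1/20
check: Δy/Fy = (1899/2500) / (1899/125) = 1/20 ✓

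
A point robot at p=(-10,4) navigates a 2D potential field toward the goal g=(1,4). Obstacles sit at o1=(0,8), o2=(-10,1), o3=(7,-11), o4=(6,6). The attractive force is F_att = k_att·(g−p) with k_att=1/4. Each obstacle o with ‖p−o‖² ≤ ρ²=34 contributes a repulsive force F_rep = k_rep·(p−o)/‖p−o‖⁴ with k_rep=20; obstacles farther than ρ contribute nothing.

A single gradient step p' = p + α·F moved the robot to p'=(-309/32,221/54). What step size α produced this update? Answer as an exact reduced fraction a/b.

F_att = 1/4·(g−p) = 1/4·(11,0) = (2.7500,0.0000)
o1: d²=116 > ρ²=34 → inactive
o2: d²=9 ≤ ρ²=34; F_rep = 20·(0,3)/9² = (0.0000,0.7407)
o3: d²=514 > ρ²=34 → inactive
o4: d²=260 > ρ²=34 → inactive
F = F_att + ΣF_rep = (2.7500,0.7407)
Δp = p'−p = (0.3438,0.0926); α = Δx/Fx = (11/32) / (11/4) = 1/8
check: Δy/Fy = (5/54) / (20/27) = 1/8 ✓

α = 1/8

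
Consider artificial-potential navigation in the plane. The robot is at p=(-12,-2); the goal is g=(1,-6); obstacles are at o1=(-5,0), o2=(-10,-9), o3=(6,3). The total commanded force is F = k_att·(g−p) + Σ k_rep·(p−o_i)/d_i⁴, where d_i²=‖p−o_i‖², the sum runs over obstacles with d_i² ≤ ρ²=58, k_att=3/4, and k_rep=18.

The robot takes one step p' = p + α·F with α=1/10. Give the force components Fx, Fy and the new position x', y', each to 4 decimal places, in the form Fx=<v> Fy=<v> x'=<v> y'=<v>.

F_att = 3/4·(g−p) = 3/4·(13,-4) = (9.7500,-3.0000)
o1: d²=53 ≤ ρ²=58; F_rep = 18·(-7,-2)/53² = (-0.0449,-0.0128)
o2: d²=53 ≤ ρ²=58; F_rep = 18·(-2,7)/53² = (-0.0128,0.0449)
o3: d²=349 > ρ²=58 → inactive
F = F_att + ΣF_rep = (9.6923,-2.9680)
p' = p + 1/10·F = (-11.0308,-2.2968)

Fx=9.6923 Fy=-2.9680 x'=-11.0308 y'=-2.2968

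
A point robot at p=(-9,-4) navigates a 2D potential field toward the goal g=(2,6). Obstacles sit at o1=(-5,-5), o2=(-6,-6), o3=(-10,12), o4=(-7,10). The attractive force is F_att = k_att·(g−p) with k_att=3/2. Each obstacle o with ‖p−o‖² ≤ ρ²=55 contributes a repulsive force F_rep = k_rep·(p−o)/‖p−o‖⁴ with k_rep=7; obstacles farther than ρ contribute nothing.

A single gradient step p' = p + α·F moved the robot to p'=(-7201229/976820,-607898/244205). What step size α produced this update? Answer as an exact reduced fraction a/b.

F_att = 3/2·(g−p) = 3/2·(11,10) = (16.5000,15.0000)
o1: d²=17 ≤ ρ²=55; F_rep = 7·(-4,1)/17² = (-0.0969,0.0242)
o2: d²=13 ≤ ρ²=55; F_rep = 7·(-3,2)/13² = (-0.1243,0.0828)
o3: d²=257 > ρ²=55 → inactive
o4: d²=200 > ρ²=55 → inactive
F = F_att + ΣF_rep = (16.2789,15.1071)
Δp = p'−p = (1.6279,1.5107); α = Δx/Fx = (1590151/976820) / (1590151/97682) = 1/10
check: Δy/Fy = (368922/244205) / (737844/48841) = 1/10 ✓

α = 1/10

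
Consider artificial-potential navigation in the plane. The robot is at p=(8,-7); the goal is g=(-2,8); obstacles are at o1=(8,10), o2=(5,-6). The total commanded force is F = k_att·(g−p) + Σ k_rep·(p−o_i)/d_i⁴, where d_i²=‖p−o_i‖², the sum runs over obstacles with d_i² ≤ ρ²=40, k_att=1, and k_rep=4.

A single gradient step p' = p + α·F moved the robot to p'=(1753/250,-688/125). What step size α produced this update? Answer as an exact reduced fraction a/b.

α = 1/10

F_att = 1·(g−p) = 1·(-10,15) = (-10.0000,15.0000)
o1: d²=289 > ρ²=40 → inactive
o2: d²=10 ≤ ρ²=40; F_rep = 4·(3,-1)/10² = (0.1200,-0.0400)
F = F_att + ΣF_rep = (-9.8800,14.9600)
Δp = p'−p = (-0.9880,1.4960); α = Δx/Fx = (-247/250) / (-247/25) = 1/10
check: Δy/Fy = (187/125) / (374/25) = 1/10 ✓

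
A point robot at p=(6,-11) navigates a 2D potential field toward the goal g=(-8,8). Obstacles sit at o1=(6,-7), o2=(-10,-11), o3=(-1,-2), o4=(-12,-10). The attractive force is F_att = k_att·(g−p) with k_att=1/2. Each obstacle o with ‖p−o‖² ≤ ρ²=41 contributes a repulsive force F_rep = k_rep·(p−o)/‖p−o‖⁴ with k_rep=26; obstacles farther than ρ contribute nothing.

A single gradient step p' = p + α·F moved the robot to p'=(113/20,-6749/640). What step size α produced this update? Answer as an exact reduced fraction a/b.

α = 1/20

F_att = 1/2·(g−p) = 1/2·(-14,19) = (-7.0000,9.5000)
o1: d²=16 ≤ ρ²=41; F_rep = 26·(0,-4)/16² = (0.0000,-0.4062)
o2: d²=256 > ρ²=41 → inactive
o3: d²=130 > ρ²=41 → inactive
o4: d²=325 > ρ²=41 → inactive
F = F_att + ΣF_rep = (-7.0000,9.0938)
Δp = p'−p = (-0.3500,0.4547); α = Δx/Fx = (-7/20) / (-7) = 1/20
check: Δy/Fy = (291/640) / (291/32) = 1/20 ✓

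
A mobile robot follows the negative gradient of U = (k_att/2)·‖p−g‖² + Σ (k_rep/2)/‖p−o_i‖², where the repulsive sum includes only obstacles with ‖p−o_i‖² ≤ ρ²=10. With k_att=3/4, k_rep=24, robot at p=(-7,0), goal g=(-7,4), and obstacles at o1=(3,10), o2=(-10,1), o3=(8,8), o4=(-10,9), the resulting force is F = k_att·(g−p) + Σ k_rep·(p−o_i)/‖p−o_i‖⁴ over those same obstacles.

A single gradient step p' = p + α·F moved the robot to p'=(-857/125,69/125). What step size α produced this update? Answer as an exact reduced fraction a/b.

α = 1/5

F_att = 3/4·(g−p) = 3/4·(0,4) = (0.0000,3.0000)
o1: d²=200 > ρ²=10 → inactive
o2: d²=10 ≤ ρ²=10; F_rep = 24·(3,-1)/10² = (0.7200,-0.2400)
o3: d²=289 > ρ²=10 → inactive
o4: d²=90 > ρ²=10 → inactive
F = F_att + ΣF_rep = (0.7200,2.7600)
Δp = p'−p = (0.1440,0.5520); α = Δx/Fx = (18/125) / (18/25) = 1/5
check: Δy/Fy = (69/125) / (69/25) = 1/5 ✓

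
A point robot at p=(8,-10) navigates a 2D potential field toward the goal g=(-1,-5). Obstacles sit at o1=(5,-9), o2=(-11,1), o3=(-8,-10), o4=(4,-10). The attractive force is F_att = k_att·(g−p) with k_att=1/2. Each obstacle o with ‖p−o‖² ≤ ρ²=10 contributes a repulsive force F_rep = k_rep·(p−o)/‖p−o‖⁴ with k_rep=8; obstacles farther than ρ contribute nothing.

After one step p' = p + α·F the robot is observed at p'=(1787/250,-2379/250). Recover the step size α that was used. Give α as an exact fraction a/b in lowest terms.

F_att = 1/2·(g−p) = 1/2·(-9,5) = (-4.5000,2.5000)
o1: d²=10 ≤ ρ²=10; F_rep = 8·(3,-1)/10² = (0.2400,-0.0800)
o2: d²=482 > ρ²=10 → inactive
o3: d²=256 > ρ²=10 → inactive
o4: d²=16 > ρ²=10 → inactive
F = F_att + ΣF_rep = (-4.2600,2.4200)
Δp = p'−p = (-0.8520,0.4840); α = Δx/Fx = (-213/250) / (-213/50) = 1/5
check: Δy/Fy = (121/250) / (121/50) = 1/5 ✓

α = 1/5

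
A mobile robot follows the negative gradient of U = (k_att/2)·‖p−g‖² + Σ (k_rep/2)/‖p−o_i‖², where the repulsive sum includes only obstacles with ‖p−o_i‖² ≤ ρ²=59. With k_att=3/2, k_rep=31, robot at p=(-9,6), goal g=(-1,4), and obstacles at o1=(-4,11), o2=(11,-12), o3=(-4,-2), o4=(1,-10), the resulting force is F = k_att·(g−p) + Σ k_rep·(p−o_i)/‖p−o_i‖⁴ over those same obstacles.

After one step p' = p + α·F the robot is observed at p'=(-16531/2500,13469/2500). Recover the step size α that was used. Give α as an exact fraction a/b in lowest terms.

α = 1/5

F_att = 3/2·(g−p) = 3/2·(8,-2) = (12.0000,-3.0000)
o1: d²=50 ≤ ρ²=59; F_rep = 31·(-5,-5)/50² = (-0.0620,-0.0620)
o2: d²=724 > ρ²=59 → inactive
o3: d²=89 > ρ²=59 → inactive
o4: d²=356 > ρ²=59 → inactive
F = F_att + ΣF_rep = (11.9380,-3.0620)
Δp = p'−p = (2.3876,-0.6124); α = Δx/Fx = (5969/2500) / (5969/500) = 1/5
check: Δy/Fy = (-1531/2500) / (-1531/500) = 1/5 ✓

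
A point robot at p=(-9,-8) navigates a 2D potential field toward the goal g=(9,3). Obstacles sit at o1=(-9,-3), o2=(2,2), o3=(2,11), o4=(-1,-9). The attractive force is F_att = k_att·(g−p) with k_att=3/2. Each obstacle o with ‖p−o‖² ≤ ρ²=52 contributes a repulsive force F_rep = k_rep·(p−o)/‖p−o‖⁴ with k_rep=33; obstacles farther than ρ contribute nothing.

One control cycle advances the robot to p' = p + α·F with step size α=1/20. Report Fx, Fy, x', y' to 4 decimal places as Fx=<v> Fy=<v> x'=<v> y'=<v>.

Fx=27.0000 Fy=16.2360 x'=-7.6500 y'=-7.1882

F_att = 3/2·(g−p) = 3/2·(18,11) = (27.0000,16.5000)
o1: d²=25 ≤ ρ²=52; F_rep = 33·(0,-5)/25² = (0.0000,-0.2640)
o2: d²=221 > ρ²=52 → inactive
o3: d²=482 > ρ²=52 → inactive
o4: d²=65 > ρ²=52 → inactive
F = F_att + ΣF_rep = (27.0000,16.2360)
p' = p + 1/20·F = (-7.6500,-7.1882)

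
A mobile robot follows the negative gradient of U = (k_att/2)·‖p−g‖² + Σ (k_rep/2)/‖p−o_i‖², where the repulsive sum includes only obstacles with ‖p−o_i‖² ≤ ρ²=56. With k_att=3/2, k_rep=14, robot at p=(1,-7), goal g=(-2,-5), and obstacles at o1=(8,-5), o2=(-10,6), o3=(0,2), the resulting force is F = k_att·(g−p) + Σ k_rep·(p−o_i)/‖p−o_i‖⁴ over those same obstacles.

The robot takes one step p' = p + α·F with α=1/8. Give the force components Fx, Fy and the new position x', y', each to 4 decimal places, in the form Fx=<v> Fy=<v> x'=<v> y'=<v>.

F_att = 3/2·(g−p) = 3/2·(-3,2) = (-4.5000,3.0000)
o1: d²=53 ≤ ρ²=56; F_rep = 14·(-7,-2)/53² = (-0.0349,-0.0100)
o2: d²=290 > ρ²=56 → inactive
o3: d²=82 > ρ²=56 → inactive
F = F_att + ΣF_rep = (-4.5349,2.9900)
p' = p + 1/8·F = (0.4331,-6.6262)

Fx=-4.5349 Fy=2.9900 x'=0.4331 y'=-6.6262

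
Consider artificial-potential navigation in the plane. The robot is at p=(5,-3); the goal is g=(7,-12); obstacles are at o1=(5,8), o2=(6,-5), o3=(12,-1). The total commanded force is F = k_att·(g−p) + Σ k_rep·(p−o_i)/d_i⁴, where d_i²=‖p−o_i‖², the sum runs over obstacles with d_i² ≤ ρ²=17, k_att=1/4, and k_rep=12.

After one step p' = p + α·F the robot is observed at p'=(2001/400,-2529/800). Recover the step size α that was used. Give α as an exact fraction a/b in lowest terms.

α = 1/8

F_att = 1/4·(g−p) = 1/4·(2,-9) = (0.5000,-2.2500)
o1: d²=121 > ρ²=17 → inactive
o2: d²=5 ≤ ρ²=17; F_rep = 12·(-1,2)/5² = (-0.4800,0.9600)
o3: d²=53 > ρ²=17 → inactive
F = F_att + ΣF_rep = (0.0200,-1.2900)
Δp = p'−p = (0.0025,-0.1613); α = Δx/Fx = (1/400) / (1/50) = 1/8
check: Δy/Fy = (-129/800) / (-129/100) = 1/8 ✓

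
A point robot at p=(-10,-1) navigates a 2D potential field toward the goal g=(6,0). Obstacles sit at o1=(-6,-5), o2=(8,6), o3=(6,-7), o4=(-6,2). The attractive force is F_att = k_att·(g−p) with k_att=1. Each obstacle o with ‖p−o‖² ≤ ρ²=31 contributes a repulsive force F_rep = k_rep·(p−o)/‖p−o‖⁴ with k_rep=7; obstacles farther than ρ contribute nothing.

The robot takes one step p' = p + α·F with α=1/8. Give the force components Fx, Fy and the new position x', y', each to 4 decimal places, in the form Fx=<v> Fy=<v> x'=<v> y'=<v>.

Fx=15.9552 Fy=0.9664 x'=-8.0056 y'=-0.8792

F_att = 1·(g−p) = 1·(16,1) = (16.0000,1.0000)
o1: d²=32 > ρ²=31 → inactive
o2: d²=373 > ρ²=31 → inactive
o3: d²=292 > ρ²=31 → inactive
o4: d²=25 ≤ ρ²=31; F_rep = 7·(-4,-3)/25² = (-0.0448,-0.0336)
F = F_att + ΣF_rep = (15.9552,0.9664)
p' = p + 1/8·F = (-8.0056,-0.8792)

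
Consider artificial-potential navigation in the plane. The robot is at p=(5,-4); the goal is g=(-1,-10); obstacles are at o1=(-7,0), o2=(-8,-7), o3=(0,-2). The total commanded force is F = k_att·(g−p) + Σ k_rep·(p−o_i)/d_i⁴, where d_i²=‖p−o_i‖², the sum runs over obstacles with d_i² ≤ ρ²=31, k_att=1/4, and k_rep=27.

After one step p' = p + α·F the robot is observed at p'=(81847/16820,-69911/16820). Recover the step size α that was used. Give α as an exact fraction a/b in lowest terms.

F_att = 1/4·(g−p) = 1/4·(-6,-6) = (-1.5000,-1.5000)
o1: d²=160 > ρ²=31 → inactive
o2: d²=178 > ρ²=31 → inactive
o3: d²=29 ≤ ρ²=31; F_rep = 27·(5,-2)/29² = (0.1605,-0.0642)
F = F_att + ΣF_rep = (-1.3395,-1.5642)
Δp = p'−p = (-0.1339,-0.1564); α = Δx/Fx = (-2253/16820) / (-2253/1682) = 1/10
check: Δy/Fy = (-2631/16820) / (-2631/1682) = 1/10 ✓

α = 1/10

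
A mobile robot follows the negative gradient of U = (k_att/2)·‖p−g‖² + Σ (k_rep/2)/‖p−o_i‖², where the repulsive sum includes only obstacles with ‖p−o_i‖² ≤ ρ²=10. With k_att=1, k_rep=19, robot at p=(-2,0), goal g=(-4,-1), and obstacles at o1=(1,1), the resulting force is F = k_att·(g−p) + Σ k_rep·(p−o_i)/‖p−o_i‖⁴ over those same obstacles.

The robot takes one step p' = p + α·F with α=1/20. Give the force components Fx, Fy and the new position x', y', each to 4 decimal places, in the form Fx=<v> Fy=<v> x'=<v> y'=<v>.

F_att = 1·(g−p) = 1·(-2,-1) = (-2.0000,-1.0000)
o1: d²=10 ≤ ρ²=10; F_rep = 19·(-3,-1)/10² = (-0.5700,-0.1900)
F = F_att + ΣF_rep = (-2.5700,-1.1900)
p' = p + 1/20·F = (-2.1285,-0.0595)

Fx=-2.5700 Fy=-1.1900 x'=-2.1285 y'=-0.0595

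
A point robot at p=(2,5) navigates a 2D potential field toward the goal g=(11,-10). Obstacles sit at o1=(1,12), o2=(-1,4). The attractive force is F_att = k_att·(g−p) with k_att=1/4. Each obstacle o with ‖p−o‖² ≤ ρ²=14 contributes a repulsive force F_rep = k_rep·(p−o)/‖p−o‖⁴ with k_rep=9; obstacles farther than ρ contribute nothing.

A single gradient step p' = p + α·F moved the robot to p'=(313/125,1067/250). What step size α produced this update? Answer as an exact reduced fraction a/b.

F_att = 1/4·(g−p) = 1/4·(9,-15) = (2.2500,-3.7500)
o1: d²=50 > ρ²=14 → inactive
o2: d²=10 ≤ ρ²=14; F_rep = 9·(3,1)/10² = (0.2700,0.0900)
F = F_att + ΣF_rep = (2.5200,-3.6600)
Δp = p'−p = (0.5040,-0.7320); α = Δx/Fx = (63/125) / (63/25) = 1/5
check: Δy/Fy = (-183/250) / (-183/50) = 1/5 ✓

α = 1/5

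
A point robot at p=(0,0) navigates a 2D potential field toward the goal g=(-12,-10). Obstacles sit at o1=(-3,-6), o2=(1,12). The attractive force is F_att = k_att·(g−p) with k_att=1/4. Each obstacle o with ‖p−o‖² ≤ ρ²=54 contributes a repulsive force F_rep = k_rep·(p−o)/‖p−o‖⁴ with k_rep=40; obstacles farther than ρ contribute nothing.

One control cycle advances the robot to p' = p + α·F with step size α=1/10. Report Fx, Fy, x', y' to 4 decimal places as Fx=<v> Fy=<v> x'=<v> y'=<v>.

F_att = 1/4·(g−p) = 1/4·(-12,-10) = (-3.0000,-2.5000)
o1: d²=45 ≤ ρ²=54; F_rep = 40·(3,6)/45² = (0.0593,0.1185)
o2: d²=145 > ρ²=54 → inactive
F = F_att + ΣF_rep = (-2.9407,-2.3815)
p' = p + 1/10·F = (-0.2941,-0.2381)

Fx=-2.9407 Fy=-2.3815 x'=-0.2941 y'=-0.2381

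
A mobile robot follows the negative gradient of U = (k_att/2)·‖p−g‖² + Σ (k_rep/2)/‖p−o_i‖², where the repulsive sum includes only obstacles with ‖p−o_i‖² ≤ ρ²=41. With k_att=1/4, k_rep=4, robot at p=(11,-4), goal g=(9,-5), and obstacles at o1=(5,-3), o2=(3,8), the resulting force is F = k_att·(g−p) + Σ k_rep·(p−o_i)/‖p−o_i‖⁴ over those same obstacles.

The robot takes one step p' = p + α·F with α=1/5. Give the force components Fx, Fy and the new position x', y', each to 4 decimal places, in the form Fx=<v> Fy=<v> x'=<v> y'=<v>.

Fx=-0.4825 Fy=-0.2529 x'=10.9035 y'=-4.0506

F_att = 1/4·(g−p) = 1/4·(-2,-1) = (-0.5000,-0.2500)
o1: d²=37 ≤ ρ²=41; F_rep = 4·(6,-1)/37² = (0.0175,-0.0029)
o2: d²=208 > ρ²=41 → inactive
F = F_att + ΣF_rep = (-0.4825,-0.2529)
p' = p + 1/5·F = (10.9035,-4.0506)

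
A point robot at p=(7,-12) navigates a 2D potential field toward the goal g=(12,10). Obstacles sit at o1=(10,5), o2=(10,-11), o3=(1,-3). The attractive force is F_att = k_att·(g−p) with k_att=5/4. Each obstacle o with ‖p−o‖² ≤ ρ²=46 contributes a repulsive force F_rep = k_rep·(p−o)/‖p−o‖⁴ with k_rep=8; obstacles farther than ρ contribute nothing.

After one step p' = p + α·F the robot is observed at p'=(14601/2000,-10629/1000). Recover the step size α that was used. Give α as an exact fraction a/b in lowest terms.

F_att = 5/4·(g−p) = 5/4·(5,22) = (6.2500,27.5000)
o1: d²=298 > ρ²=46 → inactive
o2: d²=10 ≤ ρ²=46; F_rep = 8·(-3,-1)/10² = (-0.2400,-0.0800)
o3: d²=117 > ρ²=46 → inactive
F = F_att + ΣF_rep = (6.0100,27.4200)
Δp = p'−p = (0.3005,1.3710); α = Δx/Fx = (601/2000) / (601/100) = 1/20
check: Δy/Fy = (1371/1000) / (1371/50) = 1/20 ✓

α = 1/20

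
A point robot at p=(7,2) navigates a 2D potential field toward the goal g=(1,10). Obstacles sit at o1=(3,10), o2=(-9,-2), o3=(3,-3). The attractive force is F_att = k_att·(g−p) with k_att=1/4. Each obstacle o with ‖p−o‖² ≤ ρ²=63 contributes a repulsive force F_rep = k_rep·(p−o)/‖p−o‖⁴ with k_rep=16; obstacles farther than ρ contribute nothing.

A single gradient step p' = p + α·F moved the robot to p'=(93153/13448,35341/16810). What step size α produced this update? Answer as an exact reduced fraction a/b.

F_att = 1/4·(g−p) = 1/4·(-6,8) = (-1.5000,2.0000)
o1: d²=80 > ρ²=63 → inactive
o2: d²=272 > ρ²=63 → inactive
o3: d²=41 ≤ ρ²=63; F_rep = 16·(4,5)/41² = (0.0381,0.0476)
F = F_att + ΣF_rep = (-1.4619,2.0476)
Δp = p'−p = (-0.0731,0.1024); α = Δx/Fx = (-983/13448) / (-4915/3362) = 1/20
check: Δy/Fy = (1721/16810) / (3442/1681) = 1/20 ✓

α = 1/20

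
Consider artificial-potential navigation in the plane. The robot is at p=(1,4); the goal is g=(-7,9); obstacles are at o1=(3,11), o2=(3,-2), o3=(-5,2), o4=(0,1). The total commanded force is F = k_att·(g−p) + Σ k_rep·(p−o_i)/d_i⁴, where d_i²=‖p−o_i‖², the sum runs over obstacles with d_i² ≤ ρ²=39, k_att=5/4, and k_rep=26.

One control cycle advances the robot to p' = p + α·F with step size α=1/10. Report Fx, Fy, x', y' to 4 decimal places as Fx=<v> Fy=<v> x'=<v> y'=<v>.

Fx=-9.7400 Fy=7.0300 x'=0.0260 y'=4.7030

F_att = 5/4·(g−p) = 5/4·(-8,5) = (-10.0000,6.2500)
o1: d²=53 > ρ²=39 → inactive
o2: d²=40 > ρ²=39 → inactive
o3: d²=40 > ρ²=39 → inactive
o4: d²=10 ≤ ρ²=39; F_rep = 26·(1,3)/10² = (0.2600,0.7800)
F = F_att + ΣF_rep = (-9.7400,7.0300)
p' = p + 1/10·F = (0.0260,4.7030)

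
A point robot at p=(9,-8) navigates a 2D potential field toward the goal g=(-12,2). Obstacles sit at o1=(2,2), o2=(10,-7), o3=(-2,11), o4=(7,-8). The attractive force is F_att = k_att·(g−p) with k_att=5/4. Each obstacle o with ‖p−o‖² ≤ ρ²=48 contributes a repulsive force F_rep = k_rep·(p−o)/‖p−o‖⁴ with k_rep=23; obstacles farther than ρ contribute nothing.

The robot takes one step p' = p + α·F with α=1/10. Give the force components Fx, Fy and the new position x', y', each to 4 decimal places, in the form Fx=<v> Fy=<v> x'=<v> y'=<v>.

F_att = 5/4·(g−p) = 5/4·(-21,10) = (-26.2500,12.5000)
o1: d²=149 > ρ²=48 → inactive
o2: d²=2 ≤ ρ²=48; F_rep = 23·(-1,-1)/2² = (-5.7500,-5.7500)
o3: d²=482 > ρ²=48 → inactive
o4: d²=4 ≤ ρ²=48; F_rep = 23·(2,0)/4² = (2.8750,0.0000)
F = F_att + ΣF_rep = (-29.1250,6.7500)
p' = p + 1/10·F = (6.0875,-7.3250)

Fx=-29.1250 Fy=6.7500 x'=6.0875 y'=-7.3250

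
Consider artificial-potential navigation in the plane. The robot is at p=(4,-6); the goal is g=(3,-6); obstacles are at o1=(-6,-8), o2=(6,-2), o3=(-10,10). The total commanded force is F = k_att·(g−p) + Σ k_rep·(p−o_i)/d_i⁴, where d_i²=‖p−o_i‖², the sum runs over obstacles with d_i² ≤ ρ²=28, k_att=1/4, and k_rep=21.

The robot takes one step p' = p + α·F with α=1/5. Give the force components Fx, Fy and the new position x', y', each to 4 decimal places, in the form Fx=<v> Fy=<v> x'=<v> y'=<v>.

Fx=-0.3550 Fy=-0.2100 x'=3.9290 y'=-6.0420

F_att = 1/4·(g−p) = 1/4·(-1,0) = (-0.2500,0.0000)
o1: d²=104 > ρ²=28 → inactive
o2: d²=20 ≤ ρ²=28; F_rep = 21·(-2,-4)/20² = (-0.1050,-0.2100)
o3: d²=452 > ρ²=28 → inactive
F = F_att + ΣF_rep = (-0.3550,-0.2100)
p' = p + 1/5·F = (3.9290,-6.0420)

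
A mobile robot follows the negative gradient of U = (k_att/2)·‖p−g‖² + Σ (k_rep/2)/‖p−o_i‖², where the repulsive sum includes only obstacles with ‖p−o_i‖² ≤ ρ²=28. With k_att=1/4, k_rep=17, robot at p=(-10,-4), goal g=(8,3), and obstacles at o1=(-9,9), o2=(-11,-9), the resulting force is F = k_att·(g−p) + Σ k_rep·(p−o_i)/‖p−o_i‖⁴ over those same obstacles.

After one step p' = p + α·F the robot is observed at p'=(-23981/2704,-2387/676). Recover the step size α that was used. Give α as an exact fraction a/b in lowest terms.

F_att = 1/4·(g−p) = 1/4·(18,7) = (4.5000,1.7500)
o1: d²=170 > ρ²=28 → inactive
o2: d²=26 ≤ ρ²=28; F_rep = 17·(1,5)/26² = (0.0251,0.1257)
F = F_att + ΣF_rep = (4.5251,1.8757)
Δp = p'−p = (1.1313,0.4689); α = Δx/Fx = (3059/2704) / (3059/676) = 1/4
check: Δy/Fy = (317/676) / (317/169) = 1/4 ✓

α = 1/4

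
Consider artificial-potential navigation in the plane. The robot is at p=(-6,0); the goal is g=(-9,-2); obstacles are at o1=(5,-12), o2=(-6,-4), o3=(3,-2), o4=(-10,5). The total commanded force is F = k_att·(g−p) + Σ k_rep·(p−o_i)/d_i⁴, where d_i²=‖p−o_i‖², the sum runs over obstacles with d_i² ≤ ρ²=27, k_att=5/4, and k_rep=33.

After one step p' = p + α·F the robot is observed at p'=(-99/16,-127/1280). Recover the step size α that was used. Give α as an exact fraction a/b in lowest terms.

F_att = 5/4·(g−p) = 5/4·(-3,-2) = (-3.7500,-2.5000)
o1: d²=265 > ρ²=27 → inactive
o2: d²=16 ≤ ρ²=27; F_rep = 33·(0,4)/16² = (0.0000,0.5156)
o3: d²=85 > ρ²=27 → inactive
o4: d²=41 > ρ²=27 → inactive
F = F_att + ΣF_rep = (-3.7500,-1.9844)
Δp = p'−p = (-0.1875,-0.0992); α = Δx/Fx = (-3/16) / (-15/4) = 1/20
check: Δy/Fy = (-127/1280) / (-127/64) = 1/20 ✓

α = 1/20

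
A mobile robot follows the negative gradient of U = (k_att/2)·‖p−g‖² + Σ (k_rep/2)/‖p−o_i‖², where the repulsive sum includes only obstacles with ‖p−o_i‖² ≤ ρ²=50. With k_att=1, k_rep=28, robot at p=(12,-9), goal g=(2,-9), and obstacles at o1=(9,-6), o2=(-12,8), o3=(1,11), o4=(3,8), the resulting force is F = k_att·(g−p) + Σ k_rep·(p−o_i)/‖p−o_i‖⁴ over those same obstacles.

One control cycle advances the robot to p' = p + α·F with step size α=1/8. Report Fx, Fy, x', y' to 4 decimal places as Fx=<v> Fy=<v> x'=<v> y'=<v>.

Fx=-9.7407 Fy=-0.2593 x'=10.7824 y'=-9.0324

F_att = 1·(g−p) = 1·(-10,0) = (-10.0000,0.0000)
o1: d²=18 ≤ ρ²=50; F_rep = 28·(3,-3)/18² = (0.2593,-0.2593)
o2: d²=865 > ρ²=50 → inactive
o3: d²=521 > ρ²=50 → inactive
o4: d²=370 > ρ²=50 → inactive
F = F_att + ΣF_rep = (-9.7407,-0.2593)
p' = p + 1/8·F = (10.7824,-9.0324)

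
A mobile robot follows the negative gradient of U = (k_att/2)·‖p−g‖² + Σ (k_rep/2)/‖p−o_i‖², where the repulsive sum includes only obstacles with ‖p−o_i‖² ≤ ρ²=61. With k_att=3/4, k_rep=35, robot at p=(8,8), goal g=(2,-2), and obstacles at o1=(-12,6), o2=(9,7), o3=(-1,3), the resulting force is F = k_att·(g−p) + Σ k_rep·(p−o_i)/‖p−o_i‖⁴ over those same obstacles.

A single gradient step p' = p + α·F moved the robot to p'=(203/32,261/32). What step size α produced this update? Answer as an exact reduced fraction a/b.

α = 1/8

F_att = 3/4·(g−p) = 3/4·(-6,-10) = (-4.5000,-7.5000)
o1: d²=404 > ρ²=61 → inactive
o2: d²=2 ≤ ρ²=61; F_rep = 35·(-1,1)/2² = (-8.7500,8.7500)
o3: d²=106 > ρ²=61 → inactive
F = F_att + ΣF_rep = (-13.2500,1.2500)
Δp = p'−p = (-1.6562,0.1562); α = Δx/Fx = (-53/32) / (-53/4) = 1/8
check: Δy/Fy = (5/32) / (5/4) = 1/8 ✓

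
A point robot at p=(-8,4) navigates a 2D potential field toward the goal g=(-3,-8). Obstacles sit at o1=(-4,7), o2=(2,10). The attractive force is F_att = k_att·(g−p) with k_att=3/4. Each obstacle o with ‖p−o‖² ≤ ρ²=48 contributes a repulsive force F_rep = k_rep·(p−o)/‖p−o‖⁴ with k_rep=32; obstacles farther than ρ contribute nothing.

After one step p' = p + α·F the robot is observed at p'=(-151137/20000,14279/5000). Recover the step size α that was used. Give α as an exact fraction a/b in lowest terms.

α = 1/8

F_att = 3/4·(g−p) = 3/4·(5,-12) = (3.7500,-9.0000)
o1: d²=25 ≤ ρ²=48; F_rep = 32·(-4,-3)/25² = (-0.2048,-0.1536)
o2: d²=136 > ρ²=48 → inactive
F = F_att + ΣF_rep = (3.5452,-9.1536)
Δp = p'−p = (0.4431,-1.1442); α = Δx/Fx = (8863/20000) / (8863/2500) = 1/8
check: Δy/Fy = (-5721/5000) / (-5721/625) = 1/8 ✓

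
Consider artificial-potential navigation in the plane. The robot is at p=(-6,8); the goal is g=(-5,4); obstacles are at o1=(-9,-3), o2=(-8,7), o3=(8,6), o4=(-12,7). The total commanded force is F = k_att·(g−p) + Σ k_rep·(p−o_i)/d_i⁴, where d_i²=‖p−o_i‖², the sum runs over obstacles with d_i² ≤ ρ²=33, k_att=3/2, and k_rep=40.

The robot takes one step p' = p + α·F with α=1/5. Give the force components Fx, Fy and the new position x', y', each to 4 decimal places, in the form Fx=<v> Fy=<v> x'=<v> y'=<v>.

Fx=4.7000 Fy=-4.4000 x'=-5.0600 y'=7.1200

F_att = 3/2·(g−p) = 3/2·(1,-4) = (1.5000,-6.0000)
o1: d²=130 > ρ²=33 → inactive
o2: d²=5 ≤ ρ²=33; F_rep = 40·(2,1)/5² = (3.2000,1.6000)
o3: d²=200 > ρ²=33 → inactive
o4: d²=37 > ρ²=33 → inactive
F = F_att + ΣF_rep = (4.7000,-4.4000)
p' = p + 1/5·F = (-5.0600,7.1200)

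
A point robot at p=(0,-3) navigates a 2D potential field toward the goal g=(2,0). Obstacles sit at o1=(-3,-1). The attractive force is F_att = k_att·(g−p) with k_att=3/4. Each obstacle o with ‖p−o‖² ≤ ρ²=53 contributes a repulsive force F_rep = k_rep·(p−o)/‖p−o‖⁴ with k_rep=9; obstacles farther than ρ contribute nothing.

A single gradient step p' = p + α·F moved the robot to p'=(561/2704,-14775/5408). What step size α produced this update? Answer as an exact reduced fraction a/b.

α = 1/8

F_att = 3/4·(g−p) = 3/4·(2,3) = (1.5000,2.2500)
o1: d²=13 ≤ ρ²=53; F_rep = 9·(3,-2)/13² = (0.1598,-0.1065)
F = F_att + ΣF_rep = (1.6598,2.1435)
Δp = p'−p = (0.2075,0.2679); α = Δx/Fx = (561/2704) / (561/338) = 1/8
check: Δy/Fy = (1449/5408) / (1449/676) = 1/8 ✓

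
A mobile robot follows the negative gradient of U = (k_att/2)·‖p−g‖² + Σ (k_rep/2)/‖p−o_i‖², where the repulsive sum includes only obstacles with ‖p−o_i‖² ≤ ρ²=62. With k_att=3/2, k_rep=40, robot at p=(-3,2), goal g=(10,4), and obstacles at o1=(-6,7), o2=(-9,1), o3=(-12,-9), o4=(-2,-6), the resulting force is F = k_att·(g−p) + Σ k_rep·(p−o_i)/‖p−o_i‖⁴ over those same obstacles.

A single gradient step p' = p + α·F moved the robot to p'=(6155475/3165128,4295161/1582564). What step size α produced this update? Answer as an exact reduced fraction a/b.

α = 1/4

F_att = 3/2·(g−p) = 3/2·(13,2) = (19.5000,3.0000)
o1: d²=34 ≤ ρ²=62; F_rep = 40·(3,-5)/34² = (0.1038,-0.1730)
o2: d²=37 ≤ ρ²=62; F_rep = 40·(6,1)/37² = (0.1753,0.0292)
o3: d²=202 > ρ²=62 → inactive
o4: d²=65 > ρ²=62 → inactive
F = F_att + ΣF_rep = (19.7791,2.8562)
Δp = p'−p = (4.9448,0.7141); α = Δx/Fx = (15650859/3165128) / (15650859/791282) = 1/4
check: Δy/Fy = (1130033/1582564) / (1130033/395641) = 1/4 ✓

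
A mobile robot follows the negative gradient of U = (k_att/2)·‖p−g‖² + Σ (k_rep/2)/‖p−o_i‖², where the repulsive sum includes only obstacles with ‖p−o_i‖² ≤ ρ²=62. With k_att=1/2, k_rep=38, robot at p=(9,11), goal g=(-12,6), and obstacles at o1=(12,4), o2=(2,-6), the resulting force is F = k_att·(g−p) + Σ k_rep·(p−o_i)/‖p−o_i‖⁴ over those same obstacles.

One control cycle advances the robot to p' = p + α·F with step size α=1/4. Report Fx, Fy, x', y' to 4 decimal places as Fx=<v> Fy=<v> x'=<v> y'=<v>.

Fx=-10.5339 Fy=-2.4209 x'=6.3665 y'=10.3948

F_att = 1/2·(g−p) = 1/2·(-21,-5) = (-10.5000,-2.5000)
o1: d²=58 ≤ ρ²=62; F_rep = 38·(-3,7)/58² = (-0.0339,0.0791)
o2: d²=338 > ρ²=62 → inactive
F = F_att + ΣF_rep = (-10.5339,-2.4209)
p' = p + 1/4·F = (6.3665,10.3948)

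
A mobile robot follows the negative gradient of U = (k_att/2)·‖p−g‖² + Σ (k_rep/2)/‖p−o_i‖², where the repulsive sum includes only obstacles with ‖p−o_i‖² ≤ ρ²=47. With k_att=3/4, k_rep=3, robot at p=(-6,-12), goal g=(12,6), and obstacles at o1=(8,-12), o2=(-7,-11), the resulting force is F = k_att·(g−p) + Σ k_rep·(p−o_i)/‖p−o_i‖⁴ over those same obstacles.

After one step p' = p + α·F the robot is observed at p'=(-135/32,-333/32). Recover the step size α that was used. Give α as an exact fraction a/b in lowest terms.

F_att = 3/4·(g−p) = 3/4·(18,18) = (13.5000,13.5000)
o1: d²=196 > ρ²=47 → inactive
o2: d²=2 ≤ ρ²=47; F_rep = 3·(1,-1)/2² = (0.7500,-0.7500)
F = F_att + ΣF_rep = (14.2500,12.7500)
Δp = p'−p = (1.7812,1.5938); α = Δx/Fx = (57/32) / (57/4) = 1/8
check: Δy/Fy = (51/32) / (51/4) = 1/8 ✓

α = 1/8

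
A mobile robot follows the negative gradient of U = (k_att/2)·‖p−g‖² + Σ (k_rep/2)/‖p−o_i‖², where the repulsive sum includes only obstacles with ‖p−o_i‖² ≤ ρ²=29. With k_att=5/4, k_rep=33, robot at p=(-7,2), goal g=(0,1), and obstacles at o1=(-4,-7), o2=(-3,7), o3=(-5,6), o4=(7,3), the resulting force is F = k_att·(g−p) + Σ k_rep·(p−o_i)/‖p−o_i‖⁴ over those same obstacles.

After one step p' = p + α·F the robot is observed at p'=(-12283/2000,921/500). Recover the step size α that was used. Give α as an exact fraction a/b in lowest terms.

α = 1/10

F_att = 5/4·(g−p) = 5/4·(7,-1) = (8.7500,-1.2500)
o1: d²=90 > ρ²=29 → inactive
o2: d²=41 > ρ²=29 → inactive
o3: d²=20 ≤ ρ²=29; F_rep = 33·(-2,-4)/20² = (-0.1650,-0.3300)
o4: d²=197 > ρ²=29 → inactive
F = F_att + ΣF_rep = (8.5850,-1.5800)
Δp = p'−p = (0.8585,-0.1580); α = Δx/Fx = (1717/2000) / (1717/200) = 1/10
check: Δy/Fy = (-79/500) / (-79/50) = 1/10 ✓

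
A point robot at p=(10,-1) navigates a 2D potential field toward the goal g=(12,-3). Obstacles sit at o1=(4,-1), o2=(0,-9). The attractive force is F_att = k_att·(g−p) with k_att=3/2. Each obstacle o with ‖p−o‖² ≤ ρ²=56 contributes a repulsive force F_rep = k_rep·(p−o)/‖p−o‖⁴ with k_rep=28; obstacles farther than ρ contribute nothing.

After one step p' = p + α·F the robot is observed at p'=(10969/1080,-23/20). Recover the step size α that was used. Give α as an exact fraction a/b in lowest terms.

F_att = 3/2·(g−p) = 3/2·(2,-2) = (3.0000,-3.0000)
o1: d²=36 ≤ ρ²=56; F_rep = 28·(6,0)/36² = (0.1296,0.0000)
o2: d²=164 > ρ²=56 → inactive
F = F_att + ΣF_rep = (3.1296,-3.0000)
Δp = p'−p = (0.1565,-0.1500); α = Δx/Fx = (169/1080) / (169/54) = 1/20
check: Δy/Fy = (-3/20) / (-3) = 1/20 ✓

α = 1/20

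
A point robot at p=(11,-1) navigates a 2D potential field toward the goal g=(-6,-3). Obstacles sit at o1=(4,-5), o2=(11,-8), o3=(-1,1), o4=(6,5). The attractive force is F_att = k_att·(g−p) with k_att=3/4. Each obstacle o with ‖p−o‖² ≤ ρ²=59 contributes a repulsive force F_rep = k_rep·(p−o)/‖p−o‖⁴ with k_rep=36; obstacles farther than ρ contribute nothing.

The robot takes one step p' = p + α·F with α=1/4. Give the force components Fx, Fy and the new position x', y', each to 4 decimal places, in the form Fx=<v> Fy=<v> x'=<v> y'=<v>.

Fx=-12.7500 Fy=-1.3950 x'=7.8125 y'=-1.3488

F_att = 3/4·(g−p) = 3/4·(-17,-2) = (-12.7500,-1.5000)
o1: d²=65 > ρ²=59 → inactive
o2: d²=49 ≤ ρ²=59; F_rep = 36·(0,7)/49² = (0.0000,0.1050)
o3: d²=148 > ρ²=59 → inactive
o4: d²=61 > ρ²=59 → inactive
F = F_att + ΣF_rep = (-12.7500,-1.3950)
p' = p + 1/4·F = (7.8125,-1.3488)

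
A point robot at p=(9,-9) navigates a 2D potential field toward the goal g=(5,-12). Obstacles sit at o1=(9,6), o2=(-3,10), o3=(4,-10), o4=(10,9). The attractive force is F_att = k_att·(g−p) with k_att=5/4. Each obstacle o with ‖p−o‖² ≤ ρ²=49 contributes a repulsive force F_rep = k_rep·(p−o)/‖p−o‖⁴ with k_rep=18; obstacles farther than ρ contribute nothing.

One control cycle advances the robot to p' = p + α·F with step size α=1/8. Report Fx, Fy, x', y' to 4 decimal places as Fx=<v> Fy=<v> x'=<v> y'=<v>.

Fx=-4.8669 Fy=-3.7234 x'=8.3916 y'=-9.4654

F_att = 5/4·(g−p) = 5/4·(-4,-3) = (-5.0000,-3.7500)
o1: d²=225 > ρ²=49 → inactive
o2: d²=505 > ρ²=49 → inactive
o3: d²=26 ≤ ρ²=49; F_rep = 18·(5,1)/26² = (0.1331,0.0266)
o4: d²=325 > ρ²=49 → inactive
F = F_att + ΣF_rep = (-4.8669,-3.7234)
p' = p + 1/8·F = (8.3916,-9.4654)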